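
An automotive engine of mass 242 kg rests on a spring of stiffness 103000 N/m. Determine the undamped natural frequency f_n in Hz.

ω_n = √(k/m) = √(103000/242) = √425.6 = 20.63 rad/s.
f_n = ω_n/(2π) = 20.63/6.283 = 3.283 Hz.

3.28 Hz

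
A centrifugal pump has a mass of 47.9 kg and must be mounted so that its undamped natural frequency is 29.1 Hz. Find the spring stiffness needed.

1600000 N/m

ω_n = 2πf_n = 2π × 29.1 = 182.8 rad/s.
k = m·ω_n² = 47.9 × 182.8² = 47.9 × 33430 = 1601000 N/m.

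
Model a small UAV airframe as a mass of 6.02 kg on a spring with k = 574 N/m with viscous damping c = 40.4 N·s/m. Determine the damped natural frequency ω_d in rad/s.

ω_n = √(k/m) = √(574.0/6.02) = 9.765 rad/s.
Critical damping c_c = 2√(k·m) = 2√(574.0 × 6.02) = 117.6 N·s/m, so ζ = c/c_c = 40.4/117.6 = 0.3436.
ω_d = ω_n√(1 − ζ²) = 9.765 × √(1 − 0.118) = 9.170 rad/s.

9.17 rad/s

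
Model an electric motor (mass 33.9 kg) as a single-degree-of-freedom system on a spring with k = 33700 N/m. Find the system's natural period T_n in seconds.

0.199 s

ω_n = √(k/m) = √(33700/33.9) = √994.1 = 31.53 rad/s.
T_n = 2π/ω_n = 6.283/31.53 = 0.1993 s.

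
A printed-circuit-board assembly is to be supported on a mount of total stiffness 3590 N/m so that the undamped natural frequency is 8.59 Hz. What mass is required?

ω_n = 2πf_n = 2π × 8.59 = 53.97 rad/s.
m = k/ω_n² = 3590/53.97² = 3590/2913 = 1.232 kg.

1.23 kg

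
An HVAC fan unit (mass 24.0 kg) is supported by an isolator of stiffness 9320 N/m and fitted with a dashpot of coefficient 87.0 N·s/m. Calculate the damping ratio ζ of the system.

0.0920

ω_n = √(k/m) = √(9320/24.0) = 19.71 rad/s.
Critical damping c_c = 2√(k·m) = 2√(9320 × 24.0) = 945.9 N·s/m, so ζ = c/c_c = 87.0/945.9 = 0.09198.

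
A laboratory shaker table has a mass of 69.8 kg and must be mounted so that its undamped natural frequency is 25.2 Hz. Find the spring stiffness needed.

1750000 N/m

ω_n = 2πf_n = 2π × 25.2 = 158.3 rad/s.
k = m·ω_n² = 69.8 × 158.3² = 69.8 × 25070 = 1750000 N/m.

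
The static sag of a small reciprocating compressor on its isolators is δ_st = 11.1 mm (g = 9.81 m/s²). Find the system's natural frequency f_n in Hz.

ω_n = √(g/δ_st) = √(9.81/0.0111) = √883.8 = 29.73 rad/s.
f_n = ω_n/(2π) = 29.73/6.283 = 4.731 Hz.

4.73 Hz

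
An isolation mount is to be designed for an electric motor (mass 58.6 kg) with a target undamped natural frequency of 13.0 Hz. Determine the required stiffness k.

ω_n = 2πf_n = 2π × 13.0 = 81.68 rad/s.
k = m·ω_n² = 58.6 × 81.68² = 58.6 × 6672 = 391000 N/m.

391000 N/m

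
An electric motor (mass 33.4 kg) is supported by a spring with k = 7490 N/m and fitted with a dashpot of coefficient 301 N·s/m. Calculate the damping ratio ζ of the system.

ω_n = √(k/m) = √(7490/33.4) = 14.98 rad/s.
Critical damping c_c = 2√(k·m) = 2√(7490 × 33.4) = 1000 N·s/m, so ζ = c/c_c = 301/1000 = 0.3009.

0.301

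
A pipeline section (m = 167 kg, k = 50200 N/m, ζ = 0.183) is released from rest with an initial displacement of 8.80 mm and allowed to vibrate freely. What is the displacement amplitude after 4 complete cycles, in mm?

0.0818 mm

Logarithmic decrement δ = 2πζ/√(1 − ζ²) = 2π × 0.1830/√(1 − 0.0335) = 1.170.
After n cycles, x_n/x₀ = e^(−nδ), so x_4 = 8.80 × e^(−4 × 1.170) = 8.80 × 0.009295 = 0.08179 mm.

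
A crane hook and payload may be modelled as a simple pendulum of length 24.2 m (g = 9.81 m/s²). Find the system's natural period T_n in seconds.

For a simple pendulum ω_n = √(g/L) = √(9.81/24.2) = √0.4054 = 0.6367 rad/s.
T_n = 2π/ω_n = 6.283/0.6367 = 9.869 s.

9.87 s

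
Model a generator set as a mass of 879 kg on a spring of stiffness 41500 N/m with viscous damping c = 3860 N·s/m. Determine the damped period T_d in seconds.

ω_n = √(k/m) = √(41500/879) = 6.871 rad/s.
Critical damping c_c = 2√(k·m) = 2√(41500 × 879) = 12080 N·s/m, so ζ = c/c_c = 3860/12080 = 0.3196.
ω_d = ω_n√(1 − ζ²) = 6.871 × √(1 − 0.102) = 6.511 rad/s.
T_d = 2π/ω_d = 0.9650 s.

0.965 s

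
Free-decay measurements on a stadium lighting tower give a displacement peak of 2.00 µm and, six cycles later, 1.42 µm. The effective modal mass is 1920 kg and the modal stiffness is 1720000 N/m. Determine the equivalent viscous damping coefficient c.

1040 N·s/m

Logarithmic decrement δ = (1/n)·ln(x₀/x_n) = (1/6)·ln(2.00/1.42) = (1/6)·ln(1.408) = 0.05708.
ζ = δ/√(4π² + δ²) = 0.05708/√(39.48 + 0.00326) = 0.05708/6.283 = 0.009084.
c = ζ · 2√(km) = 0.009084 × 2√(1720000 × 1920) = 0.009084 × 114900 = 1044 N·s/m.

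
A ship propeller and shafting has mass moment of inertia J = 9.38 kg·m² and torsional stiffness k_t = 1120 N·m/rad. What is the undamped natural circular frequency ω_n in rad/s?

10.9 rad/s

ω_n = √(k_t/J) = √(1120/9.38) = √119.4 = 10.93 rad/s.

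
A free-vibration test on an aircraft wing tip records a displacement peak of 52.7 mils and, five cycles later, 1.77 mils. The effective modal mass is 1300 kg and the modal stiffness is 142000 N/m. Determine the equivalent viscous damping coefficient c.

2920 N·s/m

Logarithmic decrement δ = (1/n)·ln(x₀/x_n) = (1/5)·ln(52.7/1.77) = (1/5)·ln(29.77) = 0.6787.
ζ = δ/√(4π² + δ²) = 0.6787/√(39.48 + 0.461) = 0.6787/6.320 = 0.1074.
c = ζ · 2√(km) = 0.1074 × 2√(142000 × 1300) = 0.1074 × 27170 = 2918 N·s/m.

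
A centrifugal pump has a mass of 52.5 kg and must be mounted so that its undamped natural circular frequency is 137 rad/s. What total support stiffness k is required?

985000 N/m

k = m·ω_n² = 52.5 × 137.0² = 52.5 × 18770 = 985400 N/m.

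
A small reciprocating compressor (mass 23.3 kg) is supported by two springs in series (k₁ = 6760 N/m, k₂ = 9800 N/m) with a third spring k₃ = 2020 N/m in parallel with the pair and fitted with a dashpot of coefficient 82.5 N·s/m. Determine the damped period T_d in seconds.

0.393 s

Series pair: k_s = k₁k₂/(k₁+k₂) = (6760)(9800)/(6760 + 9800) = 4000 N/m. In parallel with k₃: k_eq = 4000 + 2020 = 6020 N/m.
ω_n = √(k_eq/m) = √(6020/23.3) = 16.07 rad/s.
Critical damping c_c = 2√(k_eq·m) = 2√(6020 × 23.3) = 749.1 N·s/m, so ζ = c/c_c = 82.5/749.1 = 0.1101.
ω_d = ω_n√(1 − ζ²) = 16.07 × √(1 − 0.0121) = 15.98 rad/s.
T_d = 2π/ω_d = 0.3933 s.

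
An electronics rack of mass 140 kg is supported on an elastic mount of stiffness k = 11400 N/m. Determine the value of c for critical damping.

2530 N·s/m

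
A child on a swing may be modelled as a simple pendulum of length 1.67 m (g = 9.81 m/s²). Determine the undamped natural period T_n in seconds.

For a simple pendulum ω_n = √(g/L) = √(9.81/1.67) = √5.874 = 2.424 rad/s.
T_n = 2π/ω_n = 6.283/2.424 = 2.592 s.

2.59 s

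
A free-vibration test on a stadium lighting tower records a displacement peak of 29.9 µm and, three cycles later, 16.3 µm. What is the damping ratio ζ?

0.0322

Logarithmic decrement δ = (1/n)·ln(x₀/x_n) = (1/3)·ln(29.9/16.3) = (1/3)·ln(1.834) = 0.2022.
ζ = δ/√(4π² + δ²) = 0.2022/√(39.48 + 0.0409) = 0.2022/6.286 = 0.03217.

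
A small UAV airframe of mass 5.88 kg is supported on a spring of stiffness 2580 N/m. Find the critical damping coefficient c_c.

246 N·s/m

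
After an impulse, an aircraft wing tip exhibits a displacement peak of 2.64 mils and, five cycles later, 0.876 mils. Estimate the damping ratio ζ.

Logarithmic decrement δ = (1/n)·ln(x₀/x_n) = (1/5)·ln(2.64/0.876) = (1/5)·ln(3.014) = 0.2206.
ζ = δ/√(4π² + δ²) = 0.2206/√(39.48 + 0.0487) = 0.2206/6.287 = 0.03509.

0.0351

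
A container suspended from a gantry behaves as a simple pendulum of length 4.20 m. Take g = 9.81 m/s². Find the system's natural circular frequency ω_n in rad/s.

For a simple pendulum ω_n = √(g/L) = √(9.81/4.20) = √2.336 = 1.528 rad/s.

1.53 rad/s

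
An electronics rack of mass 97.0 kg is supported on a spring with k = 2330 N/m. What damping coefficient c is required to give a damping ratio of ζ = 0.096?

91.3 N·s/m

c_c = 2√(k·m) = 2√(2330 × 97.0) = 950.8 N·s/m.
c = ζ·c_c = 0.096 × 950.8 = 91.28 N·s/m.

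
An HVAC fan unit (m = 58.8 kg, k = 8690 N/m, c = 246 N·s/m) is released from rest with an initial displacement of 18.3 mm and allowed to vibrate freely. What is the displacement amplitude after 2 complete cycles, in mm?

2.04 mm

ζ = c/(2√(km)) = 246/(2√(8690 × 58.8)) = 246/1430 = 0.1721.
Logarithmic decrement δ = 2πζ/√(1 − ζ²) = 2π × 0.1721/√(1 − 0.0296) = 1.098.
After n cycles, x_n/x₀ = e^(−nδ), so x_2 = 18.3 × e^(−2 × 1.098) = 18.3 × 0.1114 = 2.038 mm.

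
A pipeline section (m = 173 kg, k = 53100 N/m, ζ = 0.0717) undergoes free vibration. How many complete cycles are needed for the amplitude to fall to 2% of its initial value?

9 cycles

Logarithmic decrement δ = 2πζ/√(1 − ζ²) = 2π × 0.07170/√(1 − 0.00514) = 0.4517.
x_n/x₀ = e^(−nδ) ≤ 0.02; take ln: n ≥ ln(1/0.02)/δ = 3.912/0.4517 = 8.661.
So 9 complete cycles are required.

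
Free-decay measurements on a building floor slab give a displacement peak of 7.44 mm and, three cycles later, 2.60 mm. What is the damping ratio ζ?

0.0557

Logarithmic decrement δ = (1/n)·ln(x₀/x_n) = (1/3)·ln(7.44/2.60) = (1/3)·ln(2.862) = 0.3505.
ζ = δ/√(4π² + δ²) = 0.3505/√(39.48 + 0.123) = 0.3505/6.293 = 0.05569.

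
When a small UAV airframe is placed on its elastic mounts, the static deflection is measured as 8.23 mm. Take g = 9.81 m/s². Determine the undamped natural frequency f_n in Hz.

5.49 Hz

ω_n = √(g/δ_st) = √(9.81/0.00823) = √1192 = 34.53 rad/s.
f_n = ω_n/(2π) = 34.53/6.283 = 5.495 Hz.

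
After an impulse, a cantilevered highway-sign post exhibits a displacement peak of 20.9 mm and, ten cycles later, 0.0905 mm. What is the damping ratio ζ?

Logarithmic decrement δ = (1/n)·ln(x₀/x_n) = (1/10)·ln(20.9/0.0905) = (1/10)·ln(230.9) = 0.5442.
ζ = δ/√(4π² + δ²) = 0.5442/√(39.48 + 0.296) = 0.5442/6.307 = 0.08629.

0.0863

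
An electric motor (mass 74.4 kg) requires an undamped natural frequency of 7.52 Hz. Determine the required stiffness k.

ω_n = 2πf_n = 2π × 7.52 = 47.25 rad/s.
k = m·ω_n² = 74.4 × 47.25² = 74.4 × 2233 = 166100 N/m.

166000 N/m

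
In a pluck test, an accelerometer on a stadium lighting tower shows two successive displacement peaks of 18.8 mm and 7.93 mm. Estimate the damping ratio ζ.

0.136

Logarithmic decrement δ = (1/n)·ln(x₀/x_n) = (1/1)·ln(18.8/7.93) = (1/1)·ln(2.371) = 0.8632.
ζ = δ/√(4π² + δ²) = 0.8632/√(39.48 + 0.745) = 0.8632/6.342 = 0.1361.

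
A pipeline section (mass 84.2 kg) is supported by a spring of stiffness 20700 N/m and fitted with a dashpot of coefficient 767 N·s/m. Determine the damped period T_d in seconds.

0.419 s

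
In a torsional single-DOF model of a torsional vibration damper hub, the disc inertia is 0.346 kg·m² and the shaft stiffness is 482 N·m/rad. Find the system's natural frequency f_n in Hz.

ω_n = √(k_t/J) = √(482/0.346) = √1393 = 37.32 rad/s.
f_n = ω_n/(2π) = 37.32/6.283 = 5.940 Hz.

5.94 Hz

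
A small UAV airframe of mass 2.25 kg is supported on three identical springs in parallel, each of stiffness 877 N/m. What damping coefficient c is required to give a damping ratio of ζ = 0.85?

Parallel springs add: k_eq = 3 × 877 = 2631 N/m.
c_c = 2√(k_eq·m) = 2√(2631 × 2.25) = 153.9 N·s/m.
c = ζ·c_c = 0.85 × 153.9 = 130.8 N·s/m.

131 N·s/m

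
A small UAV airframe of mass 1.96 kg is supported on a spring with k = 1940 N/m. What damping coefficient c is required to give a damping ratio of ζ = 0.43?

53.0 N·s/m

c_c = 2√(k·m) = 2√(1940 × 1.96) = 123.3 N·s/m.
c = ζ·c_c = 0.43 × 123.3 = 53.03 N·s/m.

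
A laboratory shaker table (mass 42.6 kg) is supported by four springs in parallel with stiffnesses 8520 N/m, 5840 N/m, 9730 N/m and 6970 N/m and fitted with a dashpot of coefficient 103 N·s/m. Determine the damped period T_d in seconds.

0.233 s

Parallel springs add: k_eq = 8520 + 5840 + 9730 + 6970 = 31060 N/m.
ω_n = √(k_eq/m) = √(31060/42.6) = 27.00 rad/s.
Critical damping c_c = 2√(k_eq·m) = 2√(31060 × 42.6) = 2301 N·s/m, so ζ = c/c_c = 103/2301 = 0.04477.
ω_d = ω_n√(1 − ζ²) = 27.00 × √(1 − 0.00200) = 26.97 rad/s.
T_d = 2π/ω_d = 0.2329 s.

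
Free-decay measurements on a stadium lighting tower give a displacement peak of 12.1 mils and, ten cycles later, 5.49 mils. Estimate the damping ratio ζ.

Logarithmic decrement δ = (1/n)·ln(x₀/x_n) = (1/10)·ln(12.1/5.49) = (1/10)·ln(2.204) = 0.07903.
ζ = δ/√(4π² + δ²) = 0.07903/√(39.48 + 0.00625) = 0.07903/6.284 = 0.01258.

0.0126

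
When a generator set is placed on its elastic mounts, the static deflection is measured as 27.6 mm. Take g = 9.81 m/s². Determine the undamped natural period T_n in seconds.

ω_n = √(g/δ_st) = √(9.81/0.0276) = √355.4 = 18.85 rad/s.
T_n = 2π/ω_n = 6.283/18.85 = 0.3333 s.

0.333 s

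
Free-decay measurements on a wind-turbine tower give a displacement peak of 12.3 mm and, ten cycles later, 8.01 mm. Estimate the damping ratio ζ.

0.00683

Logarithmic decrement δ = (1/n)·ln(x₀/x_n) = (1/10)·ln(12.3/8.01) = (1/10)·ln(1.536) = 0.04289.
ζ = δ/√(4π² + δ²) = 0.04289/√(39.48 + 0.00184) = 0.04289/6.283 = 0.006826.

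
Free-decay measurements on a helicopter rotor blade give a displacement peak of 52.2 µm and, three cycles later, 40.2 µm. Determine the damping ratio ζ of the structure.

Logarithmic decrement δ = (1/n)·ln(x₀/x_n) = (1/3)·ln(52.2/40.2) = (1/3)·ln(1.299) = 0.08707.
ζ = δ/√(4π² + δ²) = 0.08707/√(39.48 + 0.00758) = 0.08707/6.284 = 0.01386.

0.0139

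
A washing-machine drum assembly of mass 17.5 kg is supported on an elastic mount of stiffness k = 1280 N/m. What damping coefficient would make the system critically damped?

299 N·s/m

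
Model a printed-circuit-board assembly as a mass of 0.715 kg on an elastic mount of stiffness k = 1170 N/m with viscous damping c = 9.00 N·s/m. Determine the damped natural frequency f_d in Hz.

6.36 Hz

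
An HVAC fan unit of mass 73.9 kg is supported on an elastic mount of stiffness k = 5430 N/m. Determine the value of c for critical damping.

c_c = 2√(k·m) = 2√(5430 × 73.9) = 2 × 633.5 = 1267 N·s/m.

1270 N·s/m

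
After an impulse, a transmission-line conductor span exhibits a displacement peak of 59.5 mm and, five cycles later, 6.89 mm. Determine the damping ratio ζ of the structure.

0.0685

Logarithmic decrement δ = (1/n)·ln(x₀/x_n) = (1/5)·ln(59.5/6.89) = (1/5)·ln(8.636) = 0.4312.
ζ = δ/√(4π² + δ²) = 0.4312/√(39.48 + 0.186) = 0.4312/6.298 = 0.06846.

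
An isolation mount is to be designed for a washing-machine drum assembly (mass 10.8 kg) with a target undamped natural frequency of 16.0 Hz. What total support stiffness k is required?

109000 N/m

ω_n = 2πf_n = 2π × 16.0 = 100.5 rad/s.
k = m·ω_n² = 10.8 × 100.5² = 10.8 × 10110 = 109100 N/m.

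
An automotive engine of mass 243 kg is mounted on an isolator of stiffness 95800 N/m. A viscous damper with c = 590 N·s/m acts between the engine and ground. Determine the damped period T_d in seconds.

ω_n = √(k/m) = √(95800/243) = 19.86 rad/s.
Critical damping c_c = 2√(k·m) = 2√(95800 × 243) = 9650 N·s/m, so ζ = c/c_c = 590/9650 = 0.06114.
ω_d = ω_n√(1 − ζ²) = 19.86 × √(1 − 0.00374) = 19.82 rad/s.
T_d = 2π/ω_d = 0.3170 s.

0.317 s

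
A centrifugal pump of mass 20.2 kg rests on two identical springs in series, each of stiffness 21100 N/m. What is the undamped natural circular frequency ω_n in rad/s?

Series springs: 1/k_eq = 2/21100, so k_eq = 21100/2 = 10550 N/m.
ω_n = √(k_eq/m) = √(10550/20.2) = √522.3 = 22.85 rad/s.

22.9 rad/s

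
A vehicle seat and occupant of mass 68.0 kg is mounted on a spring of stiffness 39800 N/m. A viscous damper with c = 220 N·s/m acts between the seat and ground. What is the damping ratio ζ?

0.0669

ω_n = √(k/m) = √(39800/68.0) = 24.19 rad/s.
Critical damping c_c = 2√(k·m) = 2√(39800 × 68.0) = 3290 N·s/m, so ζ = c/c_c = 220/3290 = 0.06686.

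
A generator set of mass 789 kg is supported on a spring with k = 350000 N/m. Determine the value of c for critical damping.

c_c = 2√(k·m) = 2√(350000 × 789) = 2 × 16620 = 33240 N·s/m.

33200 N·s/m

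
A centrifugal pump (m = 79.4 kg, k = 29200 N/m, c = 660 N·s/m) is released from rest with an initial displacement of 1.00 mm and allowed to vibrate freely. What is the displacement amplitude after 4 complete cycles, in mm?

0.00377 mm

ζ = c/(2√(km)) = 660/(2√(29200 × 79.4)) = 660/3045 = 0.2167.
Logarithmic decrement δ = 2πζ/√(1 − ζ²) = 2π × 0.2167/√(1 − 0.0470) = 1.395.
After n cycles, x_n/x₀ = e^(−nδ), so x_4 = 1.00 × e^(−4 × 1.395) = 1.00 × 0.003774 = 0.003774 mm.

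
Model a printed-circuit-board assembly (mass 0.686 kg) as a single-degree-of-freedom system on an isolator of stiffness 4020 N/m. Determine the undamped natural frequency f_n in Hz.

ω_n = √(k/m) = √(4020/0.686) = √5860 = 76.55 rad/s.
f_n = ω_n/(2π) = 76.55/6.283 = 12.18 Hz.

12.2 Hz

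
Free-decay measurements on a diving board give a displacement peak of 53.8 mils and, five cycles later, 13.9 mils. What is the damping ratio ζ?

0.0430

Logarithmic decrement δ = (1/n)·ln(x₀/x_n) = (1/5)·ln(53.8/13.9) = (1/5)·ln(3.871) = 0.2707.
ζ = δ/√(4π² + δ²) = 0.2707/√(39.48 + 0.0733) = 0.2707/6.289 = 0.04304.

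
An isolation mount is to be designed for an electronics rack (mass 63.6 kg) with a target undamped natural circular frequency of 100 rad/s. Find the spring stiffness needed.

k = m·ω_n² = 63.6 × 100.0² = 63.6 × 10000 = 636000 N/m.

636000 N/m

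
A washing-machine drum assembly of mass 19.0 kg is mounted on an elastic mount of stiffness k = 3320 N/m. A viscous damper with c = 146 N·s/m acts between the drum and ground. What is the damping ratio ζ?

ω_n = √(k/m) = √(3320/19.0) = 13.22 rad/s.
Critical damping c_c = 2√(k·m) = 2√(3320 × 19.0) = 502.3 N·s/m, so ζ = c/c_c = 146/502.3 = 0.2907.

0.291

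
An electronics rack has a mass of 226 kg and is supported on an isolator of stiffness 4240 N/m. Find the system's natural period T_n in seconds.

ω_n = √(k/m) = √(4240/226) = √18.76 = 4.331 rad/s.
T_n = 2π/ω_n = 6.283/4.331 = 1.451 s.

1.45 s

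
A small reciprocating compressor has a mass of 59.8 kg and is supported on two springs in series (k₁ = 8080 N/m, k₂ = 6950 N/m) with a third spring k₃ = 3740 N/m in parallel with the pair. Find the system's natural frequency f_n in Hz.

1.78 Hz

Series pair: k_s = k₁k₂/(k₁+k₂) = (8080)(6950)/(8080 + 6950) = 3736 N/m. In parallel with k₃: k_eq = 3736 + 3740 = 7476 N/m.
ω_n = √(k_eq/m) = √(7476/59.8) = √125.0 = 11.18 rad/s.
f_n = ω_n/(2π) = 11.18/6.283 = 1.780 Hz.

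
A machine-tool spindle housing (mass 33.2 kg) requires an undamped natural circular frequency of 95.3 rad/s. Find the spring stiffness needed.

302000 N/m

k = m·ω_n² = 33.2 × 95.30² = 33.2 × 9082 = 301500 N/m.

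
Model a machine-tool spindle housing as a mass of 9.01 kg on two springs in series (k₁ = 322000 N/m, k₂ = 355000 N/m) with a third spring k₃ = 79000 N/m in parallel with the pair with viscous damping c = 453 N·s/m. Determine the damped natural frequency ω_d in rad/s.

164 rad/s

Series pair: k_s = k₁k₂/(k₁+k₂) = (322000)(355000)/(322000 + 355000) = 168800 N/m. In parallel with k₃: k_eq = 168800 + 79000 = 247800 N/m.
ω_n = √(k_eq/m) = √(247800/9.01) = 165.9 rad/s.
Critical damping c_c = 2√(k_eq·m) = 2√(247800 × 9.01) = 2989 N·s/m, so ζ = c/c_c = 453/2989 = 0.1516.
ω_d = ω_n√(1 − ζ²) = 165.9 × √(1 − 0.0230) = 163.9 rad/s.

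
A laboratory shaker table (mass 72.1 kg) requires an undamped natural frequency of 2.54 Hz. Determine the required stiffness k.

18400 N/m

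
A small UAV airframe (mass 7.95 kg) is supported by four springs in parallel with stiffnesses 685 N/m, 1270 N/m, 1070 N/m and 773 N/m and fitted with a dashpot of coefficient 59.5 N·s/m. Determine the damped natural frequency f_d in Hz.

3.43 Hz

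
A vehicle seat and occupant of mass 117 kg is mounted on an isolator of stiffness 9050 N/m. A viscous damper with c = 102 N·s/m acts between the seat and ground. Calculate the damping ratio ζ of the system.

ω_n = √(k/m) = √(9050/117) = 8.795 rad/s.
Critical damping c_c = 2√(k·m) = 2√(9050 × 117) = 2058 N·s/m, so ζ = c/c_c = 102/2058 = 0.04956.

0.0496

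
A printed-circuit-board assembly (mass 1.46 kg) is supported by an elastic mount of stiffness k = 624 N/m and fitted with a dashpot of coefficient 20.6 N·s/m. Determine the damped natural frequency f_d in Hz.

ω_n = √(k/m) = √(624.0/1.46) = 20.67 rad/s.
Critical damping c_c = 2√(k·m) = 2√(624.0 × 1.46) = 60.37 N·s/m, so ζ = c/c_c = 20.6/60.37 = 0.3412.
ω_d = ω_n√(1 − ζ²) = 20.67 × √(1 − 0.116) = 19.43 rad/s.
f_d = ω_d/(2π) = 3.093 Hz.

3.09 Hz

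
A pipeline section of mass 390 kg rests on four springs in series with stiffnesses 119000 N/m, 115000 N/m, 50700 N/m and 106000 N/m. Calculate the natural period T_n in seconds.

0.844 s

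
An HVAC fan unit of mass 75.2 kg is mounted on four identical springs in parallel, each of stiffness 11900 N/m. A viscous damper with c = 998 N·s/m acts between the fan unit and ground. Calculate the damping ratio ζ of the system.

0.264

Parallel springs add: k_eq = 4 × 11900 = 47600 N/m.
ω_n = √(k_eq/m) = √(47600/75.2) = 25.16 rad/s.
Critical damping c_c = 2√(k_eq·m) = 2√(47600 × 75.2) = 3784 N·s/m, so ζ = c/c_c = 998/3784 = 0.2637.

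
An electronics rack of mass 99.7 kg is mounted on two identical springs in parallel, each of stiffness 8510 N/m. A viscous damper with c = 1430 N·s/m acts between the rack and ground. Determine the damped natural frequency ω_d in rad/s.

Parallel springs add: k_eq = 2 × 8510 = 17020 N/m.
ω_n = √(k_eq/m) = √(17020/99.7) = 13.07 rad/s.
Critical damping c_c = 2√(k_eq·m) = 2√(17020 × 99.7) = 2605 N·s/m, so ζ = c/c_c = 1430/2605 = 0.5489.
ω_d = ω_n√(1 − ζ²) = 13.07 × √(1 − 0.301) = 10.92 rad/s.

10.9 rad/s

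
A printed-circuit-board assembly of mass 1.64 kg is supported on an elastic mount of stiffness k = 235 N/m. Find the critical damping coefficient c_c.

39.3 N·s/m

c_c = 2√(k·m) = 2√(235.0 × 1.64) = 2 × 19.63 = 39.26 N·s/m.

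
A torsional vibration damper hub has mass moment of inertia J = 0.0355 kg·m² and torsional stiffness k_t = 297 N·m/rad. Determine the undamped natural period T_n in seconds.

ω_n = √(k_t/J) = √(297/0.0355) = √8366 = 91.47 rad/s.
T_n = 2π/ω_n = 6.283/91.47 = 0.06869 s.

0.0687 s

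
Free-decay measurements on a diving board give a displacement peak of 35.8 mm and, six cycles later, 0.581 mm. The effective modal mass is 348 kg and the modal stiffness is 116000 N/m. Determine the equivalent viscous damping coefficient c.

Logarithmic decrement δ = (1/n)·ln(x₀/x_n) = (1/6)·ln(35.8/0.581) = (1/6)·ln(61.62) = 0.6868.
ζ = δ/√(4π² + δ²) = 0.6868/√(39.48 + 0.472) = 0.6868/6.321 = 0.1087.
c = ζ · 2√(km) = 0.1087 × 2√(116000 × 348) = 0.1087 × 12710 = 1381 N·s/m.

1380 N·s/m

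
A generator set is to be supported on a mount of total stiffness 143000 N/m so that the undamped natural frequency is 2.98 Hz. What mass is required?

ω_n = 2πf_n = 2π × 2.98 = 18.72 rad/s.
m = k/ω_n² = 143000/18.72² = 143000/350.6 = 407.9 kg.

408 kg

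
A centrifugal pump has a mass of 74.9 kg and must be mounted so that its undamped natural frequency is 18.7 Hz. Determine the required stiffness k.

1030000 N/m

ω_n = 2πf_n = 2π × 18.7 = 117.5 rad/s.
k = m·ω_n² = 74.9 × 117.5² = 74.9 × 13810 = 1034000 N/m.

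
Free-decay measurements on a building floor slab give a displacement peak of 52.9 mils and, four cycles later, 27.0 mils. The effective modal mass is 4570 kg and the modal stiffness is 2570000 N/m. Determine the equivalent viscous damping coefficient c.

5800 N·s/m

Logarithmic decrement δ = (1/n)·ln(x₀/x_n) = (1/4)·ln(52.9/27.0) = (1/4)·ln(1.959) = 0.1681.
ζ = δ/√(4π² + δ²) = 0.1681/√(39.48 + 0.0283) = 0.1681/6.285 = 0.02675.
c = ζ · 2√(km) = 0.02675 × 2√(2570000 × 4570) = 0.02675 × 216700 = 5798 N·s/m.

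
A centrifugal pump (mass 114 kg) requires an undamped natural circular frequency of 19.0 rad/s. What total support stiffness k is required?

k = m·ω_n² = 114 × 19.00² = 114 × 361.0 = 41150 N/m.

41200 N/m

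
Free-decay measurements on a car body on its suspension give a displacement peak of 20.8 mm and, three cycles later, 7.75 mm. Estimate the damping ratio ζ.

Logarithmic decrement δ = (1/n)·ln(x₀/x_n) = (1/3)·ln(20.8/7.75) = (1/3)·ln(2.684) = 0.3291.
ζ = δ/√(4π² + δ²) = 0.3291/√(39.48 + 0.108) = 0.3291/6.292 = 0.05230.

0.0523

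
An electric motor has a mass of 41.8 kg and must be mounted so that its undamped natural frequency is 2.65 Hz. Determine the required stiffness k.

ω_n = 2πf_n = 2π × 2.65 = 16.65 rad/s.
k = m·ω_n² = 41.8 × 16.65² = 41.8 × 277.2 = 11590 N/m.

11600 N/m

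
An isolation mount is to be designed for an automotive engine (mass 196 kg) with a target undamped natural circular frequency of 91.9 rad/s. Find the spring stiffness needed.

1660000 N/m

k = m·ω_n² = 196 × 91.90² = 196 × 8446 = 1655000 N/m.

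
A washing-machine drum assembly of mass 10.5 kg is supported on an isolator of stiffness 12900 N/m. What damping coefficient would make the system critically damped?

736 N·s/m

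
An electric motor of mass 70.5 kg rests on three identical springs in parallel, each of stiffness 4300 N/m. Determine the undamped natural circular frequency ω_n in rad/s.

Parallel springs add: k_eq = 3 × 4300 = 12900 N/m.
ω_n = √(k_eq/m) = √(12900/70.5) = √183.0 = 13.53 rad/s.

13.5 rad/s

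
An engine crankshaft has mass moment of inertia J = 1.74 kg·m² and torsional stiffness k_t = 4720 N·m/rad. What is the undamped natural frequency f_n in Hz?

ω_n = √(k_t/J) = √(4720/1.74) = √2713 = 52.08 rad/s.
f_n = ω_n/(2π) = 52.08/6.283 = 8.289 Hz.

8.29 Hz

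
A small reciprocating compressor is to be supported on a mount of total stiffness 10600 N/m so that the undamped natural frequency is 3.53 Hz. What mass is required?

ω_n = 2πf_n = 2π × 3.53 = 22.18 rad/s.
m = k/ω_n² = 10600/22.18² = 10600/491.9 = 21.55 kg.

21.5 kg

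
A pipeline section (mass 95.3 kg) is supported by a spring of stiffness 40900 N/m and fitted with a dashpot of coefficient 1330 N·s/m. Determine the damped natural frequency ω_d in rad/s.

19.5 rad/s

ω_n = √(k/m) = √(40900/95.3) = 20.72 rad/s.
Critical damping c_c = 2√(k·m) = 2√(40900 × 95.3) = 3949 N·s/m, so ζ = c/c_c = 1330/3949 = 0.3368.
ω_d = ω_n√(1 − ζ²) = 20.72 × √(1 − 0.113) = 19.51 rad/s.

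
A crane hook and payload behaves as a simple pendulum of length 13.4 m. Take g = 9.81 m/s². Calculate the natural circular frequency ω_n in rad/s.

0.856 rad/s

For a simple pendulum ω_n = √(g/L) = √(9.81/13.4) = √0.7321 = 0.8556 rad/s.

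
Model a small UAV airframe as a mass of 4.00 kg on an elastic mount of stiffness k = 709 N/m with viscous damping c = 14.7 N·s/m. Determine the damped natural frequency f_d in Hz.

ω_n = √(k/m) = √(709.0/4.00) = 13.31 rad/s.
Critical damping c_c = 2√(k·m) = 2√(709.0 × 4.00) = 106.5 N·s/m, so ζ = c/c_c = 14.7/106.5 = 0.1380.
ω_d = ω_n√(1 − ζ²) = 13.31 × √(1 − 0.0190) = 13.19 rad/s.
f_d = ω_d/(2π) = 2.099 Hz.

2.10 Hz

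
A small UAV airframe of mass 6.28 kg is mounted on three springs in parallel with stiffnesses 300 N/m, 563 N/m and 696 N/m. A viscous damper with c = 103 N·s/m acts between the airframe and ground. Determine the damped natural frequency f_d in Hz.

Parallel springs add: k_eq = 300 + 563 + 696 = 1559 N/m.
ω_n = √(k_eq/m) = √(1559/6.28) = 15.76 rad/s.
Critical damping c_c = 2√(k_eq·m) = 2√(1559 × 6.28) = 197.9 N·s/m, so ζ = c/c_c = 103/197.9 = 0.5205.
ω_d = ω_n√(1 − ζ²) = 15.76 × √(1 − 0.271) = 13.45 rad/s.
f_d = ω_d/(2π) = 2.141 Hz.

2.14 Hz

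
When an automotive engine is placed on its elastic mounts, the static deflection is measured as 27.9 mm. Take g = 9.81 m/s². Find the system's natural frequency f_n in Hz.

ω_n = √(g/δ_st) = √(9.81/0.0279) = √351.6 = 18.75 rad/s.
f_n = ω_n/(2π) = 18.75/6.283 = 2.984 Hz.

2.98 Hz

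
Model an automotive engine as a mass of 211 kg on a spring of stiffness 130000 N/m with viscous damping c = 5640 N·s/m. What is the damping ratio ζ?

0.538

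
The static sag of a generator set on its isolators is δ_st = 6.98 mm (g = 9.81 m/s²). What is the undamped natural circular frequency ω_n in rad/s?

37.5 rad/s

ω_n = √(g/δ_st) = √(9.81/0.00698) = √1405 = 37.49 rad/s.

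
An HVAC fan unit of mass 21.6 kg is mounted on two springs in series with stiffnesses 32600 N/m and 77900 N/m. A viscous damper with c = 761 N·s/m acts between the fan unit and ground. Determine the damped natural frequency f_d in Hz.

Series springs: 1/k_eq = 1/32600 + 1/77900 = 4.351×10^-5, so k_eq = 22980 N/m.
ω_n = √(k_eq/m) = √(22980/21.6) = 32.62 rad/s.
Critical damping c_c = 2√(k_eq·m) = 2√(22980 × 21.6) = 1409 N·s/m, so ζ = c/c_c = 761/1409 = 0.5400.
ω_d = ω_n√(1 − ζ²) = 32.62 × √(1 − 0.292) = 27.45 rad/s.
f_d = ω_d/(2π) = 4.369 Hz.

4.37 Hz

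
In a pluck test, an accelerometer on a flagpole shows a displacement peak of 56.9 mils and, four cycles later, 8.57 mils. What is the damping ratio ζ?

0.0751

Logarithmic decrement δ = (1/n)·ln(x₀/x_n) = (1/4)·ln(56.9/8.57) = (1/4)·ln(6.639) = 0.4733.
ζ = δ/√(4π² + δ²) = 0.4733/√(39.48 + 0.224) = 0.4733/6.301 = 0.07511.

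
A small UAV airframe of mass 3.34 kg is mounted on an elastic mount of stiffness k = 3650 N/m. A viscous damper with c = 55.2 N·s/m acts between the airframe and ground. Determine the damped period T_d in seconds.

ω_n = √(k/m) = √(3650/3.34) = 33.06 rad/s.
Critical damping c_c = 2√(k·m) = 2√(3650 × 3.34) = 220.8 N·s/m, so ζ = c/c_c = 55.2/220.8 = 0.2500.
ω_d = ω_n√(1 − ζ²) = 33.06 × √(1 − 0.0625) = 32.01 rad/s.
T_d = 2π/ω_d = 0.1963 s.

0.196 s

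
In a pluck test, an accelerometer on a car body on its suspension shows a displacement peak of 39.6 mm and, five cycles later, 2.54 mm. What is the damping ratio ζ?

Logarithmic decrement δ = (1/n)·ln(x₀/x_n) = (1/5)·ln(39.6/2.54) = (1/5)·ln(15.59) = 0.5493.
ζ = δ/√(4π² + δ²) = 0.5493/√(39.48 + 0.302) = 0.5493/6.307 = 0.08710.

0.0871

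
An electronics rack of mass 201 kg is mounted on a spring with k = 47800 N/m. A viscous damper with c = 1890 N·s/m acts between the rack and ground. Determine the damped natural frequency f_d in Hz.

2.34 Hz

ω_n = √(k/m) = √(47800/201) = 15.42 rad/s.
Critical damping c_c = 2√(k·m) = 2√(47800 × 201) = 6199 N·s/m, so ζ = c/c_c = 1890/6199 = 0.3049.
ω_d = ω_n√(1 − ζ²) = 15.42 × √(1 − 0.0929) = 14.69 rad/s.
f_d = ω_d/(2π) = 2.338 Hz.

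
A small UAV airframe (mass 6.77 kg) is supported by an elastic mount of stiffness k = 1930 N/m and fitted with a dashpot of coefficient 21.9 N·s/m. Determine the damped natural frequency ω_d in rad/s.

16.8 rad/s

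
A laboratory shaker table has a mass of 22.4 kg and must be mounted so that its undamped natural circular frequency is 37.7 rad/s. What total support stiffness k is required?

k = m·ω_n² = 22.4 × 37.70² = 22.4 × 1421 = 31840 N/m.

31800 N/m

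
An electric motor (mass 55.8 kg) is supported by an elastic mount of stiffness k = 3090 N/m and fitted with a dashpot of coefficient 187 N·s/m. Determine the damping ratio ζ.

ω_n = √(k/m) = √(3090/55.8) = 7.442 rad/s.
Critical damping c_c = 2√(k·m) = 2√(3090 × 55.8) = 830.5 N·s/m, so ζ = c/c_c = 187/830.5 = 0.2252.

0.225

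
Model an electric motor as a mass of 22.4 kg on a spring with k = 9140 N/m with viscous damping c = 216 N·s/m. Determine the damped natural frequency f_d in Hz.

3.12 Hz

ω_n = √(k/m) = √(9140/22.4) = 20.20 rad/s.
Critical damping c_c = 2√(k·m) = 2√(9140 × 22.4) = 905.0 N·s/m, so ζ = c/c_c = 216/905.0 = 0.2387.
ω_d = ω_n√(1 − ζ²) = 20.20 × √(1 − 0.0570) = 19.62 rad/s.
f_d = ω_d/(2π) = 3.122 Hz.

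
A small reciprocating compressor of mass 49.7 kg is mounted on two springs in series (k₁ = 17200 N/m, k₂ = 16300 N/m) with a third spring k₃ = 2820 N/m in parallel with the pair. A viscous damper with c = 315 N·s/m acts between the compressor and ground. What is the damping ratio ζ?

0.211

Series pair: k_s = k₁k₂/(k₁+k₂) = (17200)(16300)/(17200 + 16300) = 8369 N/m. In parallel with k₃: k_eq = 8369 + 2820 = 11190 N/m.
ω_n = √(k_eq/m) = √(11190/49.7) = 15.00 rad/s.
Critical damping c_c = 2√(k_eq·m) = 2√(11190 × 49.7) = 1491 N·s/m, so ζ = c/c_c = 315/1491 = 0.2112.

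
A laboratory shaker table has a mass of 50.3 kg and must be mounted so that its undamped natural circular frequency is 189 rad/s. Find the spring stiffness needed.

1800000 N/m

k = m·ω_n² = 50.3 × 189.0² = 50.3 × 35720 = 1797000 N/m.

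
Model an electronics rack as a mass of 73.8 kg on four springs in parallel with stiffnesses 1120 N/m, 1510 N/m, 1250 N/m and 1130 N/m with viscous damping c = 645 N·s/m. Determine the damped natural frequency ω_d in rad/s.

Parallel springs add: k_eq = 1120 + 1510 + 1250 + 1130 = 5010 N/m.
ω_n = √(k_eq/m) = √(5010/73.8) = 8.239 rad/s.
Critical damping c_c = 2√(k_eq·m) = 2√(5010 × 73.8) = 1216 N·s/m, so ζ = c/c_c = 645/1216 = 0.5304.
ω_d = ω_n√(1 − ζ²) = 8.239 × √(1 − 0.281) = 6.985 rad/s.

6.98 rad/s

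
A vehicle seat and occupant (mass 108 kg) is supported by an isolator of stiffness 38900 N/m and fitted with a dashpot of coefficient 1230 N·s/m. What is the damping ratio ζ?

0.300

ω_n = √(k/m) = √(38900/108) = 18.98 rad/s.
Critical damping c_c = 2√(k·m) = 2√(38900 × 108) = 4099 N·s/m, so ζ = c/c_c = 1230/4099 = 0.3000.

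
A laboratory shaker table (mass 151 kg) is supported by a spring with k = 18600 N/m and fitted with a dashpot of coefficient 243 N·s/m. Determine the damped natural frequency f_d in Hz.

1.76 Hz

ω_n = √(k/m) = √(18600/151) = 11.10 rad/s.
Critical damping c_c = 2√(k·m) = 2√(18600 × 151) = 3352 N·s/m, so ζ = c/c_c = 243/3352 = 0.07250.
ω_d = ω_n√(1 − ζ²) = 11.10 × √(1 − 0.00526) = 11.07 rad/s.
f_d = ω_d/(2π) = 1.762 Hz.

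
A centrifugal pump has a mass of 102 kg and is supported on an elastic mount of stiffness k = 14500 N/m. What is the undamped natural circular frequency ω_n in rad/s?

11.9 rad/s

ω_n = √(k/m) = √(14500/102) = √142.2 = 11.92 rad/s.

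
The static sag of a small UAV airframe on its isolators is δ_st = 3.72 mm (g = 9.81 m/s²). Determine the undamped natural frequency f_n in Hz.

8.17 Hz

ω_n = √(g/δ_st) = √(9.81/0.00372) = √2637 = 51.35 rad/s.
f_n = ω_n/(2π) = 51.35/6.283 = 8.173 Hz.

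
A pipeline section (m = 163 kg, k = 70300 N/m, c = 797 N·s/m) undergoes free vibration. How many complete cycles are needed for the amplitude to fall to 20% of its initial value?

ζ = c/(2√(km)) = 797/(2√(70300 × 163)) = 797/6770 = 0.1177.
Logarithmic decrement δ = 2πζ/√(1 − ζ²) = 2π × 0.1177/√(1 − 0.0139) = 0.7448.
x_n/x₀ = e^(−nδ) ≤ 0.2; take ln: n ≥ ln(1/0.2)/δ = 1.609/0.7448 = 2.161.
So 3 complete cycles are required.

3 cycles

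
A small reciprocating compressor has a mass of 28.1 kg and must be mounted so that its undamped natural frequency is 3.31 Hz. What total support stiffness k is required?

12200 N/m

ω_n = 2πf_n = 2π × 3.31 = 20.80 rad/s.
k = m·ω_n² = 28.1 × 20.80² = 28.1 × 432.5 = 12150 N/m.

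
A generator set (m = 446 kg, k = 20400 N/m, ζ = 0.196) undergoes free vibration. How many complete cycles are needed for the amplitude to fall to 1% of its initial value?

Logarithmic decrement δ = 2πζ/√(1 − ζ²) = 2π × 0.1960/√(1 − 0.0384) = 1.256.
x_n/x₀ = e^(−nδ) ≤ 0.01; take ln: n ≥ ln(1/0.01)/δ = 4.605/1.256 = 3.667.
So 4 complete cycles are required.

4 cycles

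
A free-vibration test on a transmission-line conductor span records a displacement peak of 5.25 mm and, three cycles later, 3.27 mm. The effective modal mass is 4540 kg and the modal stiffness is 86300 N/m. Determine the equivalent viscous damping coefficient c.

Logarithmic decrement δ = (1/n)·ln(x₀/x_n) = (1/3)·ln(5.25/3.27) = (1/3)·ln(1.606) = 0.1578.
ζ = δ/√(4π² + δ²) = 0.1578/√(39.48 + 0.0249) = 0.1578/6.285 = 0.02511.
c = ζ · 2√(km) = 0.02511 × 2√(86300 × 4540) = 0.02511 × 39590 = 994.0 N·s/m.

994 N·s/m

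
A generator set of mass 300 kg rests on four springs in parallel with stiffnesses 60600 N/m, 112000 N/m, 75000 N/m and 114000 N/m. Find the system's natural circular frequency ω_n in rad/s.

34.7 rad/s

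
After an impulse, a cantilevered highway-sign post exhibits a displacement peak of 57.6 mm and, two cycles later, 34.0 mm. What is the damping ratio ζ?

0.0419

Logarithmic decrement δ = (1/n)·ln(x₀/x_n) = (1/2)·ln(57.6/34.0) = (1/2)·ln(1.694) = 0.2636.
ζ = δ/√(4π² + δ²) = 0.2636/√(39.48 + 0.0695) = 0.2636/6.289 = 0.04191.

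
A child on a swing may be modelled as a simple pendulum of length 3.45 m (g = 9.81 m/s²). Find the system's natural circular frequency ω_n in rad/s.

For a simple pendulum ω_n = √(g/L) = √(9.81/3.45) = √2.843 = 1.686 rad/s.

1.69 rad/s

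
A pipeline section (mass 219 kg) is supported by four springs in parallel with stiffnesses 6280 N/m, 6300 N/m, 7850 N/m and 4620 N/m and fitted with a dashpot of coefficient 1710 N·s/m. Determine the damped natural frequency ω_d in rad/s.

Parallel springs add: k_eq = 6280 + 6300 + 7850 + 4620 = 25050 N/m.
ω_n = √(k_eq/m) = √(25050/219) = 10.70 rad/s.
Critical damping c_c = 2√(k_eq·m) = 2√(25050 × 219) = 4684 N·s/m, so ζ = c/c_c = 1710/4684 = 0.3650.
ω_d = ω_n√(1 − ζ²) = 10.70 × √(1 − 0.133) = 9.957 rad/s.

9.96 rad/s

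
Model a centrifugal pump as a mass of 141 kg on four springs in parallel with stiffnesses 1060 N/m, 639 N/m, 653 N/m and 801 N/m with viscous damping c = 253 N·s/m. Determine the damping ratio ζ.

0.190

Parallel springs add: k_eq = 1060 + 639 + 653 + 801 = 3153 N/m.
ω_n = √(k_eq/m) = √(3153/141) = 4.729 rad/s.
Critical damping c_c = 2√(k_eq·m) = 2√(3153 × 141) = 1334 N·s/m, so ζ = c/c_c = 253/1334 = 0.1897.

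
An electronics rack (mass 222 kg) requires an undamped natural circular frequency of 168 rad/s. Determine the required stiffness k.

k = m·ω_n² = 222 × 168.0² = 222 × 28220 = 6266000 N/m.

6270000 N/m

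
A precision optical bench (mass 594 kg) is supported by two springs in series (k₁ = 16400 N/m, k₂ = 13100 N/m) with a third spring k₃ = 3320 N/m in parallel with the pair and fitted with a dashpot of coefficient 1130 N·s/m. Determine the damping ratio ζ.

Series pair: k_s = k₁k₂/(k₁+k₂) = (16400)(13100)/(16400 + 13100) = 7283 N/m. In parallel with k₃: k_eq = 7283 + 3320 = 10600 N/m.
ω_n = √(k_eq/m) = √(10600/594) = 4.225 rad/s.
Critical damping c_c = 2√(k_eq·m) = 2√(10600 × 594) = 5019 N·s/m, so ζ = c/c_c = 1130/5019 = 0.2251.

0.225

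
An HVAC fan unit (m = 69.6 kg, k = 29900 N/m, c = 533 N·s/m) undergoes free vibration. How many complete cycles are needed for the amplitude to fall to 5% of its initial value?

3 cycles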